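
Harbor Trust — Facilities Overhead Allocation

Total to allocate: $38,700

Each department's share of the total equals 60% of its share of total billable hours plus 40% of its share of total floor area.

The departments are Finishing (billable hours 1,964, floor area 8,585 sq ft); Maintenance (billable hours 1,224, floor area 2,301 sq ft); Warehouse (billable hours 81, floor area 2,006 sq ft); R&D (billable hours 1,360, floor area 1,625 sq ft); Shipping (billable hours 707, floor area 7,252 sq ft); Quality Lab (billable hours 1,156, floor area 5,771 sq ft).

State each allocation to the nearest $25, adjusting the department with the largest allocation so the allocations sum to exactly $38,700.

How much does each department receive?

Billable hours total 6,492; floor area total 27,540.
Blended shares (60% billable hours + 40% floor area): Finishing 0.3062; Maintenance 0.1465; Warehouse 0.0366; R&D 0.1493; Shipping 0.1707; Quality Lab 0.1907.
Proportional shares: Finishing 11,850.21; Maintenance 5,671.27; Warehouse 1,417.27; R&D 5,777.72; Shipping 6,605.02; Quality Lab 7,378.51.
Rounded to nearest $25: Finishing $11,850; Maintenance $5,675; Warehouse $1,425; R&D $5,775; Shipping $6,600; Quality Lab $7,375. Sum = $38,700.
Rounded total matches; no reconciliation needed.

Finishing: $11,850 | Maintenance: $5,675 | Warehouse: $1,425 | R&D: $5,775 | Shipping: $6,600 | Quality Lab: $7,375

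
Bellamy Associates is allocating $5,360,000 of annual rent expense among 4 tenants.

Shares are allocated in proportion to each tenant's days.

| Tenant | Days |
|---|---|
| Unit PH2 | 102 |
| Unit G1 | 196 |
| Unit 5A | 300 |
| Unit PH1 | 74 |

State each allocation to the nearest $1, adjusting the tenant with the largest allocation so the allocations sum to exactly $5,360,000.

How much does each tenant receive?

Unit PH2: $813,571 · Unit G1: $1,563,333 · Unit 5A: $2,392,858 · Unit PH1: $590,238

Sum of days: 672.
Raw shares: Unit PH2 102/672 × $5,360,000 = 813,571.43; Unit G1 196/672 × $5,360,000 = 1,563,333.33; Unit 5A 300/672 × $5,360,000 = 2,392,857.14; Unit PH1 74/672 × $5,360,000 = 590,238.10.
After rounding ($1): Unit PH2 $813,571; Unit G1 $1,563,333; Unit 5A $2,392,857; Unit PH1 $590,238. Sum = $5,359,999.
Difference $5,360,000 − $5,359,999 = +$1 applied to largest allocation (Unit 5A): Unit 5A becomes $2,392,858.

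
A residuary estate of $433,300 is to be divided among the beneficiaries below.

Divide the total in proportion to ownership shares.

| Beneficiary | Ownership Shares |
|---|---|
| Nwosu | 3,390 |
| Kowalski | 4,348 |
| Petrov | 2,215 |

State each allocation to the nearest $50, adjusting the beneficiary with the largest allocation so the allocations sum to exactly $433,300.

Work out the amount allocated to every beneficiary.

Combined ownership shares = 9,953.
Unrounded shares: Nwosu 3,390/9,953 × $433,300 = 147,582.34; Kowalski 4,348/9,953 × $433,300 = 189,288.50; Petrov 2,215/9,953 × $433,300 = 96,429.17.
After rounding ($50): Nwosu $147,600; Kowalski $189,300; Petrov $96,450. Sum = $433,350.
Difference $433,300 − $433,350 = −$50 applied to largest allocation (Kowalski): Kowalski becomes $189,250.

Nwosu: $147,600; Kowalski: $189,250; Petrov: $96,450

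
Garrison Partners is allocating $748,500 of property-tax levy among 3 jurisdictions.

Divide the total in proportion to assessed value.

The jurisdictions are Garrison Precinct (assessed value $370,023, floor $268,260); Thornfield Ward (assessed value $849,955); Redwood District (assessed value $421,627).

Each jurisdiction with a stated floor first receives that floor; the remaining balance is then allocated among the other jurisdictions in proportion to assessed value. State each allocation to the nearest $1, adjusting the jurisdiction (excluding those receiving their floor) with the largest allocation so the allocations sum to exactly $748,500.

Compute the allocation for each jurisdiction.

Minimums first: Garrison Precinct $268,260. Residual $480,240.
Residual split over remaining assessed value 1,271,582: Thornfield Ward 321,003.59 → $321,004; Redwood District 159,236.41 → $159,236.

Garrison Precinct: $268,260 | Thornfield Ward: $321,004 | Redwood District: $159,236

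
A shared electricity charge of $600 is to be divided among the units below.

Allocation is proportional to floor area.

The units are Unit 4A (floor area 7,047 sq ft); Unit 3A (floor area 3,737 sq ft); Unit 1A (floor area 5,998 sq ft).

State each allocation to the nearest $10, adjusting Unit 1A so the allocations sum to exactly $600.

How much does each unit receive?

Total floor area = 16,782.
Pro-rata amounts: Unit 4A 7,047/16,782 × $600 = 251.95; Unit 3A 3,737/16,782 × $600 = 133.61; Unit 1A 5,998/16,782 × $600 = 214.44.
After rounding ($10): Unit 4A $250; Unit 3A $130; Unit 1A $210. Sum = $590.
Difference $600 − $590 = +$10 applied to Unit 1A: Unit 1A becomes $220.

Unit 4A: $250 | Unit 3A: $130 | Unit 1A: $220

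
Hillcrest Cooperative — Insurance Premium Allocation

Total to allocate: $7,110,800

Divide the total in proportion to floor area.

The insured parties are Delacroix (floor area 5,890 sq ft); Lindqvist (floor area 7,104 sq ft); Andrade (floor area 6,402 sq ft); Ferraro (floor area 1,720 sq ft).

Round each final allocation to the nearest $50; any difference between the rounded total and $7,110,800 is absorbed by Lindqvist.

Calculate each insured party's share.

Total floor area = 21,116.
Unrounded shares: Delacroix 5,890/21,116 × $7,110,800 = 1,983,453.87; Lindqvist 7,104/21,116 × $7,110,800 = 2,392,267.63; Andrade 6,402/21,116 × $7,110,800 = 2,155,869.56; Ferraro 1,720/21,116 × $7,110,800 = 579,208.94.
At nearest $50: Delacroix $1,983,450; Lindqvist $2,392,250; Andrade $2,155,850; Ferraro $579,200. Sum = $7,110,750.
Difference $7,110,800 − $7,110,750 = +$50 applied to Lindqvist: Lindqvist becomes $2,392,300.

Delacroix: $1,983,450 · Lindqvist: $2,392,300 · Andrade: $2,155,850 · Ferraro: $579,200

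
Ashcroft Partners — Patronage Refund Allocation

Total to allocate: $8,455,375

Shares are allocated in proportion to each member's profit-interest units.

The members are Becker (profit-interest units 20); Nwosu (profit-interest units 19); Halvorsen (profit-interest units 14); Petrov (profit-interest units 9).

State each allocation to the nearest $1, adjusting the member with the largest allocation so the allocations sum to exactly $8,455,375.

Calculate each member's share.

Becker: $2,727,541 | Nwosu: $2,591,163 | Halvorsen: $1,909,278 | Petrov: $1,227,393

Profit-interest units total: 62.
Unrounded shares: Becker 20/62 × $8,455,375 = 2,727,540.32; Nwosu 19/62 × $8,455,375 = 2,591,163.31; Halvorsen 14/62 × $8,455,375 = 1,909,278.23; Petrov 9/62 × $8,455,375 = 1,227,393.15.
At nearest $1: Becker $2,727,540; Nwosu $2,591,163; Halvorsen $1,909,278; Petrov $1,227,393. Sum = $8,455,374.
Difference $8,455,375 − $8,455,374 = +$1 applied to largest allocation (Becker): Becker becomes $2,727,541.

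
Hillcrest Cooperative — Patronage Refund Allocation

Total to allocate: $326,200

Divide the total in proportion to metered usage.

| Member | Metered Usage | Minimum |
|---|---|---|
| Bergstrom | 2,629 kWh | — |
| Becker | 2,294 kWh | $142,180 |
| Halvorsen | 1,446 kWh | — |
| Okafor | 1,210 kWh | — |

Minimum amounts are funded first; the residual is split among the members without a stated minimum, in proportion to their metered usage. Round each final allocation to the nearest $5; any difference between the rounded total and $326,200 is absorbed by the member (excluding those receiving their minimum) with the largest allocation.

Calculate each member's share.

Fund the minimums — Becker $142,180. Residual $184,020.
Residual split over remaining metered usage 5,285: Bergstrom 91,539.94 → $91,540; Halvorsen 50,348.71 → $50,350; Okafor 42,131.35 → $42,130.

Bergstrom: $91,540 · Becker: $142,180 · Halvorsen: $50,350 · Okafor: $42,130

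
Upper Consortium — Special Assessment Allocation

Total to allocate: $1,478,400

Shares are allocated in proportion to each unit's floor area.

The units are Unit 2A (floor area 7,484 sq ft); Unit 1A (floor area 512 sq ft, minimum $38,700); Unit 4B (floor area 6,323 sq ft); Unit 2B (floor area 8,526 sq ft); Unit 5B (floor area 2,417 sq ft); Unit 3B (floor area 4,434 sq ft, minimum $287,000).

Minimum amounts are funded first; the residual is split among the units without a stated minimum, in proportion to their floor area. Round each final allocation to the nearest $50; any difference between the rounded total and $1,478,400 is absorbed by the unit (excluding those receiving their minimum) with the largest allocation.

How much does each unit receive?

Guaranteed amounts: Unit 1A $38,700; Unit 3B $287,000. Balance $1,152,700.
Balance split over remaining floor area 24,750: Unit 2A 348,557.85 → $348,550; Unit 4B 294,485.74 → $294,500; Unit 2B 397,087.68 → $397,100; Unit 5B 112,568.72 → $112,550.

Unit 2A: $348,550; Unit 1A: $38,700; Unit 4B: $294,500; Unit 2B: $397,100; Unit 5B: $112,550; Unit 3B: $287,000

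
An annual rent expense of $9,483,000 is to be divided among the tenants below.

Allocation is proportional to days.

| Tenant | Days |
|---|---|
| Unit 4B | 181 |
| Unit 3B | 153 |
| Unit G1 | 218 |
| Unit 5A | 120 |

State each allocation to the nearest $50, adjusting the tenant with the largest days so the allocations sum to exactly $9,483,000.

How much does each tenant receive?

Unit 4B: $2,554,200 | Unit 3B: $2,159,100 | Unit G1: $3,076,300 | Unit 5A: $1,693,400

Days total: 181 + 153 + 218 + 120 = 672.
Proportional shares: Unit 4B 2,554,200.89; Unit 3B 2,159,075.89; Unit G1 3,076,330.36; Unit 5A 1,693,392.86.
After rounding ($50): Unit 4B $2,554,200; Unit 3B $2,159,100; Unit G1 $3,076,350; Unit 5A $1,693,400. Sum = $9,483,050.
Difference $9,483,000 − $9,483,050 = −$50 applied to largest days (Unit G1): Unit G1 becomes $3,076,300.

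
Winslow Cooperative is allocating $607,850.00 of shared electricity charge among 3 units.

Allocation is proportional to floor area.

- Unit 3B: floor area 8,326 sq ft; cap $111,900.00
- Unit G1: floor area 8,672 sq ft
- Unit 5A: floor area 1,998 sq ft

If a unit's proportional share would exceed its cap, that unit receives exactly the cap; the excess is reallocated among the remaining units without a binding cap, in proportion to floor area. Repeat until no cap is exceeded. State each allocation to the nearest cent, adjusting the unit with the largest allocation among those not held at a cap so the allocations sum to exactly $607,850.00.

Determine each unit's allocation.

Unit 3B: $111,900.00 · Unit G1: $403,081.39 · Unit 5A: $92,868.61

Sum of floor area: 18,996.
Proportional shares (ignoring caps): Unit 3B 266,422.3573; Unit G1 277,493.9566; Unit 5A 63,933.6860.
Cap binds for Unit 3B ($111,900.00); balance $495,950.00 reallocated over remaining floor area 10,670.
Redistributed shares: Unit G1 403,081.3871 → $403,081.39; Unit 5A 92,868.6129 → $92,868.61.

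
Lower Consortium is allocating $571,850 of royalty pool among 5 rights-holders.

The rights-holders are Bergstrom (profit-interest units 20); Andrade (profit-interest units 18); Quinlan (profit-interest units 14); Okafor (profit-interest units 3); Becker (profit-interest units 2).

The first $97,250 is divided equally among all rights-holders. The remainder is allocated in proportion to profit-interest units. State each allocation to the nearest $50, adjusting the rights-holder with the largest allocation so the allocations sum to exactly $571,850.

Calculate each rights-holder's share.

Bergstrom: $186,000; Andrade: $169,300; Quinlan: $136,000; Okafor: $44,450; Becker: $36,100

Equal tier: $97,250 ÷ 5 = $19,450 apiece.
Remainder $474,600 by profit-interest units (total 57): Bergstrom 166,526.32 → $166,550; Andrade 149,873.68 → $149,850; Quinlan 116,568.42 → $116,550; Okafor 24,978.95 → $25,000; Becker 16,652.63 → $16,650.
Totals: Bergstrom $19,450 + $166,550 = $186,000; Andrade $19,450 + $149,850 = $169,300; Quinlan $19,450 + $116,550 = $136,000; Okafor $19,450 + $25,000 = $44,450; Becker $19,450 + $16,650 = $36,100.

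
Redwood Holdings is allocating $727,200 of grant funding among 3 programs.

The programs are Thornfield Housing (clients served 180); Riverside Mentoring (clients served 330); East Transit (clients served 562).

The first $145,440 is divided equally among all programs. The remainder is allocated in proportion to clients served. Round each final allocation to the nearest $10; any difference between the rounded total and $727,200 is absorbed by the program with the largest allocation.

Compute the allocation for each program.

Thornfield Housing: $146,160 | Riverside Mentoring: $227,570 | East Transit: $353,470

$145,440 shared equally gives $48,480 per program.
Remainder $581,760 by clients served (total 1,072): Thornfield Housing 97,683.58 → $97,680; Riverside Mentoring 179,086.57 → $179,090; East Transit 304,989.85 → $304,990.
Totals: Thornfield Housing $48,480 + $97,680 = $146,160; Riverside Mentoring $48,480 + $179,090 = $227,570; East Transit $48,480 + $304,990 = $353,470.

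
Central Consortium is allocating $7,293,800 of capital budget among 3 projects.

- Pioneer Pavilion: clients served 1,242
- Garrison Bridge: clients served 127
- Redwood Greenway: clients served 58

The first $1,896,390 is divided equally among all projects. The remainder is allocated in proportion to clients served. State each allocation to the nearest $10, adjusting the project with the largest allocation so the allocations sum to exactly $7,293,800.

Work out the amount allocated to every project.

Equal tier: $1,896,390 ÷ 3 = $632,130 apiece.
Remainder $5,397,410 by clients served (total 1,427): Pioneer Pavilion 4,697,675.70 → $4,697,680; Garrison Bridge 480,358.14 → $480,360; Redwood Greenway 219,376.16 → $219,380.
Rounding difference −$10 on remainder applied to Pioneer Pavilion.
Totals: Pioneer Pavilion $632,130 + $4,697,670 = $5,329,800; Garrison Bridge $632,130 + $480,360 = $1,112,490; Redwood Greenway $632,130 + $219,380 = $851,510.

Pioneer Pavilion: $5,329,800 · Garrison Bridge: $1,112,490 · Redwood Greenway: $851,510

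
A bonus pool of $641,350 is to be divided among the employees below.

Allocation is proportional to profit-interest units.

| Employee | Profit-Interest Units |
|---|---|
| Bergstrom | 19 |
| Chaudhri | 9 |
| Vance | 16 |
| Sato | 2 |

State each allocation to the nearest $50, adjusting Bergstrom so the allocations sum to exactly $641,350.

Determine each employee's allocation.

Total profit-interest units = 46.
Pro-rata amounts: Bergstrom 19/46 × $641,350 = 264,905.43; Chaudhri 9/46 × $641,350 = 125,481.52; Vance 16/46 × $641,350 = 223,078.26; Sato 2/46 × $641,350 = 27,884.78.
After rounding ($50): Bergstrom $264,900; Chaudhri $125,500; Vance $223,100; Sato $27,900. Sum = $641,400.
Difference $641,350 − $641,400 = −$50 applied to Bergstrom: Bergstrom becomes $264,850.

Bergstrom: $264,850 | Chaudhri: $125,500 | Vance: $223,100 | Sato: $27,900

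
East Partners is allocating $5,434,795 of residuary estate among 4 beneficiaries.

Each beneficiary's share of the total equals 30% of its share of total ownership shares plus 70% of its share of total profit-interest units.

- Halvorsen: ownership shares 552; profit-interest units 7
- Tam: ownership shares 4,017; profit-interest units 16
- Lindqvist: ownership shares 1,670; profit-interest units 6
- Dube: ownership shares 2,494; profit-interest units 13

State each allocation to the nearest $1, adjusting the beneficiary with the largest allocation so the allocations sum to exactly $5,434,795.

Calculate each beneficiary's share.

Totals — ownership shares 8,733, profit-interest units 42.
Composite weights (30% ownership shares + 70% profit-interest units): Halvorsen 0.1356; Tam 0.4047; Lindqvist 0.1574; Dube 0.3023.
Unrounded shares: Halvorsen 737,117.02; Tam 2,199,246.77; Lindqvist 855,266.09; Dube 1,643,165.12.
At nearest $1: Halvorsen $737,117; Tam $2,199,247; Lindqvist $855,266; Dube $1,643,165. Sum = $5,434,795.
Rounded total matches; no reconciliation needed.

Halvorsen: $737,117; Tam: $2,199,247; Lindqvist: $855,266; Dube: $1,643,165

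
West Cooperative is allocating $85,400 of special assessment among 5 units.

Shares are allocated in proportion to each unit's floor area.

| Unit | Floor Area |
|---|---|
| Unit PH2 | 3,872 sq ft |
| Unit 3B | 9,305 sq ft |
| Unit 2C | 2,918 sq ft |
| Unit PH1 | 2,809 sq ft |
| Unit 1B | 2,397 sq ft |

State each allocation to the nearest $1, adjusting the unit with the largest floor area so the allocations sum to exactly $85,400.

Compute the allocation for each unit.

Combined floor area = 21,301.
Raw shares: Unit PH2 3,872/21,301 × $85,400 = 15,523.63; Unit 3B 9,305/21,301 × $85,400 = 37,305.62; Unit 2C 2,918/21,301 × $85,400 = 11,698.85; Unit PH1 2,809/21,301 × $85,400 = 11,261.85; Unit 1B 2,397/21,301 × $85,400 = 9,610.06.
Rounded to nearest $1: Unit PH2 $15,524; Unit 3B $37,306; Unit 2C $11,699; Unit PH1 $11,262; Unit 1B $9,610. Sum = $85,401.
Difference $85,400 − $85,401 = −$1 applied to largest floor area (Unit 3B): Unit 3B becomes $37,305.

Unit PH2: $15,524 · Unit 3B: $37,305 · Unit 2C: $11,699 · Unit PH1: $11,262 · Unit 1B: $9,610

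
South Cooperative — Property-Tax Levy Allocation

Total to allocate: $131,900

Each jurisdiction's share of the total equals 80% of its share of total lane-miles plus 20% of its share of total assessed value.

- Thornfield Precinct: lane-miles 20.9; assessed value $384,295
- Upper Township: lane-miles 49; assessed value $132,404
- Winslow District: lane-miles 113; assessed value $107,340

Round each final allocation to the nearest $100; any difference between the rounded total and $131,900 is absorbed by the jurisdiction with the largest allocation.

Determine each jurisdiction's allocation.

Thornfield Precinct: $28,300 | Upper Township: $33,900 | Winslow District: $69,700

Lane-miles total 182.9; assessed value total 624,039.
Composite weights (80% lane-miles + 20% assessed value): Thornfield Precinct 0.2146; Upper Township 0.2568; Winslow District 0.5287.
Proportional shares: Thornfield Precinct 28,303.08; Upper Township 33,866.55; Winslow District 69,730.37.
After rounding ($100): Thornfield Precinct $28,300; Upper Township $33,900; Winslow District $69,700. Sum = $131,900.
Sum already equals the total — no adjustment.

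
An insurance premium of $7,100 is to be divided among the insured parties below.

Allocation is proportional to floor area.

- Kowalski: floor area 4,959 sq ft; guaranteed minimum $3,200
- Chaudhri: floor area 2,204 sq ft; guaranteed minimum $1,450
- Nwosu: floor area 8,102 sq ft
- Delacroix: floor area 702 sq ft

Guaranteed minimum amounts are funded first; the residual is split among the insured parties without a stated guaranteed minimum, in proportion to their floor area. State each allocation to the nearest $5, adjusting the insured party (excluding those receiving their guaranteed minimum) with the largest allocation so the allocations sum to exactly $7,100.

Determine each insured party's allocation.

Kowalski: $3,200 · Chaudhri: $1,450 · Nwosu: $2,255 · Delacroix: $195

Guaranteed amounts: Kowalski $3,200; Chaudhri $1,450. Balance $2,450.
Balance split over remaining floor area 8,804: Nwosu 2,254.65 → $2,255; Delacroix 195.35 → $195.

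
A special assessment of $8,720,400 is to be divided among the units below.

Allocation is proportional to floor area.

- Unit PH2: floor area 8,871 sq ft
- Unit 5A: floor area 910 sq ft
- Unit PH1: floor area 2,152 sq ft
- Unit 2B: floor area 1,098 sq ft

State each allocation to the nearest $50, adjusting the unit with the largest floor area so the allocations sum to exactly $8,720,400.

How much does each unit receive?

Floor area total: 13,031.
Raw shares: Unit PH2 8,871/13,031 × $8,720,400 = 5,936,510.51; Unit 5A 910/13,031 × $8,720,400 = 608,975.83; Unit PH1 2,152/13,031 × $8,720,400 = 1,440,127.45; Unit 2B 1,098/13,031 × $8,720,400 = 734,786.22.
After rounding ($50): Unit PH2 $5,936,500; Unit 5A $609,000; Unit PH1 $1,440,150; Unit 2B $734,800. Sum = $8,720,450.
Difference $8,720,400 − $8,720,450 = −$50 applied to largest floor area (Unit PH2): Unit PH2 becomes $5,936,450.

Unit PH2: $5,936,450 | Unit 5A: $609,000 | Unit PH1: $1,440,150 | Unit 2B: $734,800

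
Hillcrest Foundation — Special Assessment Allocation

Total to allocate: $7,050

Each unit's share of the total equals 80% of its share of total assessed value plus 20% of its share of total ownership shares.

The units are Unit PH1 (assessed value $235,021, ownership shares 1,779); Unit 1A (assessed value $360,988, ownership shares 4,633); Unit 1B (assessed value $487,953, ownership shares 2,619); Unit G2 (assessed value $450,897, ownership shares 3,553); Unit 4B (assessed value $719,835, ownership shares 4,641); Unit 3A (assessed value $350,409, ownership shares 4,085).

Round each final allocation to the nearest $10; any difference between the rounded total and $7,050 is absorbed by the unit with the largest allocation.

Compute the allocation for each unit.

Assessed value total 2,605,103; ownership shares total 21,310.
Blended shares (80% assessed value + 20% ownership shares): Unit PH1 0.0889; Unit 1A 0.1543; Unit 1B 0.1744; Unit G2 0.1718; Unit 4B 0.2646; Unit 3A 0.1459.
Raw shares: Unit PH1 626.53; Unit 1A 1,088.08; Unit 1B 1,229.70; Unit G2 1,211.27; Unit 4B 1,865.51; Unit 3A 1,028.92.
After rounding ($10): Unit PH1 $630; Unit 1A $1,090; Unit 1B $1,230; Unit G2 $1,210; Unit 4B $1,870; Unit 3A $1,030. Sum = $7,060.
Difference $7,050 − $7,060 = −$10 applied to largest allocation (Unit 4B): Unit 4B becomes $1,860.

Unit PH1: $630 · Unit 1A: $1,090 · Unit 1B: $1,230 · Unit G2: $1,210 · Unit 4B: $1,860 · Unit 3A: $1,030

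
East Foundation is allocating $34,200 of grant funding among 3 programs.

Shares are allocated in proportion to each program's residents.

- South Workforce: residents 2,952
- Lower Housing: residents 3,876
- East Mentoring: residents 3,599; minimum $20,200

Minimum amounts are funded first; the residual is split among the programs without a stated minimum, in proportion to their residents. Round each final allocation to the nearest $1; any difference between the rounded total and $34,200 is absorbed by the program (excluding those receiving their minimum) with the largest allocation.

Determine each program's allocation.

South Workforce: $6,053; Lower Housing: $7,947; East Mentoring: $20,200

Minimums first: East Mentoring $20,200. Balance $14,000.
Balance split over remaining residents 6,828: South Workforce 6,052.72 → $6,053; Lower Housing 7,947.28 → $7,947.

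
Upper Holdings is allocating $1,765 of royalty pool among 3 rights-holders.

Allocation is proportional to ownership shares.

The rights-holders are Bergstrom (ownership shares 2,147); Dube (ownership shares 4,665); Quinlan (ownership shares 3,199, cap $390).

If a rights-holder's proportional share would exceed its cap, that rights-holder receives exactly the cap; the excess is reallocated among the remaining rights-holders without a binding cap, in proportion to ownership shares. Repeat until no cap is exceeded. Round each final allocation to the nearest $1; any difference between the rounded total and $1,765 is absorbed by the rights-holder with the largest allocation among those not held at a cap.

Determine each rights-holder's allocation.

Ownership shares total: 10,011.
Proportional shares (ignoring caps): Bergstrom 378.53; Dube 822.47; Quinlan 564.00.
Cap binds for Quinlan ($390); remaining pool $1,375 reallocated over remaining ownership shares 6,812.
Shares after redistribution: Bergstrom 433.37 → $433; Dube 941.63 → $942.

Bergstrom: $433 · Dube: $942 · Quinlan: $390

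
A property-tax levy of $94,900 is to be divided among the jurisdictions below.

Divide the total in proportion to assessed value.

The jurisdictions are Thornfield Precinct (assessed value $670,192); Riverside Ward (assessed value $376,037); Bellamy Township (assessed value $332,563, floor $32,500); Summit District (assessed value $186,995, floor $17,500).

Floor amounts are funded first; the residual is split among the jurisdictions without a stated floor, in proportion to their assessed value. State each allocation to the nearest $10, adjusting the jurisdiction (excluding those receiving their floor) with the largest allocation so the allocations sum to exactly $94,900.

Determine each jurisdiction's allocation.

Thornfield Precinct: $28,760 · Riverside Ward: $16,140 · Bellamy Township: $32,500 · Summit District: $17,500

Guaranteed amounts: Bellamy Township $32,500; Summit District $17,500. Remaining pool $44,900.
Remaining pool split over remaining assessed value 1,046,229: Thornfield Precinct 28,761.98 → $28,760; Riverside Ward 16,138.02 → $16,140.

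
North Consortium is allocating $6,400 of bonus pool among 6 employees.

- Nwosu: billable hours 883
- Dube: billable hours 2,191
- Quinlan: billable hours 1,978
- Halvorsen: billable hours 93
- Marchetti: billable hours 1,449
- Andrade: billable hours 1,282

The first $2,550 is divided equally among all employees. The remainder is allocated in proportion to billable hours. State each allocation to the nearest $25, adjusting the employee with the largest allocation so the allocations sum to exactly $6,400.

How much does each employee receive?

Nwosu: $850; Dube: $1,500; Quinlan: $1,400; Halvorsen: $475; Marchetti: $1,125; Andrade: $1,050

Equal tier: $2,550 ÷ 6 = $425 apiece.
Remainder $3,850 by billable hours (total 7,876): Nwosu 431.63 → $425; Dube 1,071.02 → $1,075; Quinlan 966.90 → $975; Halvorsen 45.46 → $50; Marchetti 708.31 → $700; Andrade 626.68 → $625.
Totals: Nwosu $425 + $425 = $850; Dube $425 + $1,075 = $1,500; Quinlan $425 + $975 = $1,400; Halvorsen $425 + $50 = $475; Marchetti $425 + $700 = $1,125; Andrade $425 + $625 = $1,050.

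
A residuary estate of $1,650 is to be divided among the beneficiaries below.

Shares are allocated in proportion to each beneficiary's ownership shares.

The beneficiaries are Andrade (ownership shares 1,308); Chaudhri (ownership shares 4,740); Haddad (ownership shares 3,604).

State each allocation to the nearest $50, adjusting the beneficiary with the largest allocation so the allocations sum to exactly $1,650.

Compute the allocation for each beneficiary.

Combined ownership shares = 9,652.
Unrounded shares: Andrade 1,308/9,652 × $1,650 = 223.60; Chaudhri 4,740/9,652 × $1,650 = 810.30; Haddad 3,604/9,652 × $1,650 = 616.10.
Rounded to nearest $50: Andrade $200; Chaudhri $800; Haddad $600. Sum = $1,600.
Difference $1,650 − $1,600 = +$50 applied to largest allocation (Chaudhri): Chaudhri becomes $850.

Andrade: $200 | Chaudhri: $850 | Haddad: $600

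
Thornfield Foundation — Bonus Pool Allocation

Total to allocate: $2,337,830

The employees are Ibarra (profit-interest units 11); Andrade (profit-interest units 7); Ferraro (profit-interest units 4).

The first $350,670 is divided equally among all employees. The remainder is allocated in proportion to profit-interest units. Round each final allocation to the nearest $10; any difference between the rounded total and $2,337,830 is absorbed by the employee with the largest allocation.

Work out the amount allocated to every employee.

Ibarra: $1,110,470 | Andrade: $749,170 | Ferraro: $478,190

Equal tier: $350,670 ÷ 3 = $116,890 apiece.
Remainder $1,987,160 by profit-interest units (total 22): Ibarra 993,580.00 → $993,580; Andrade 632,278.18 → $632,280; Ferraro 361,301.82 → $361,300.
Totals: Ibarra $116,890 + $993,580 = $1,110,470; Andrade $116,890 + $632,280 = $749,170; Ferraro $116,890 + $361,300 = $478,190.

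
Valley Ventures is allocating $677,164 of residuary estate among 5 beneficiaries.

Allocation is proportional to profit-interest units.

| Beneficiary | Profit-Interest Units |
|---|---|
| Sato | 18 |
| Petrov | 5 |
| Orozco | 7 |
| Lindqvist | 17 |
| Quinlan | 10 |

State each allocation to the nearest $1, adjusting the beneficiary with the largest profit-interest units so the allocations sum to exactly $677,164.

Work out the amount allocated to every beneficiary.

Total profit-interest units = 57.
Pro-rata amounts: Sato 18/57 × $677,164 = 213,841.26; Petrov 5/57 × $677,164 = 59,400.35; Orozco 7/57 × $677,164 = 83,160.49; Lindqvist 17/57 × $677,164 = 201,961.19; Quinlan 10/57 × $677,164 = 118,800.70.
Rounded to nearest $1: Sato $213,841; Petrov $59,400; Orozco $83,160; Lindqvist $201,961; Quinlan $118,801. Sum = $677,163.
Difference $677,164 − $677,163 = +$1 applied to largest profit-interest units (Sato): Sato becomes $213,842.

Sato: $213,842; Petrov: $59,400; Orozco: $83,160; Lindqvist: $201,961; Quinlan: $118,801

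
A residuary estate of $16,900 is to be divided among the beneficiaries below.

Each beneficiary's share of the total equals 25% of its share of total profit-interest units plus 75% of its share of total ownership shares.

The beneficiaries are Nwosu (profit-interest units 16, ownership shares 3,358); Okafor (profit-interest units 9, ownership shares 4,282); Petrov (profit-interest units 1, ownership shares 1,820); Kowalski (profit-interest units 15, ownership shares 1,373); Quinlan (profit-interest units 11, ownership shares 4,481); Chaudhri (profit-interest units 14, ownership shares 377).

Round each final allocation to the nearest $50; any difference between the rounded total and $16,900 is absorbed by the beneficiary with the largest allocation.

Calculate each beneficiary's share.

Nwosu: $3,750; Okafor: $4,050; Petrov: $1,550; Kowalski: $2,050; Quinlan: $4,300; Chaudhri: $1,200

Profit-interest units total 66; ownership shares total 15,691.
Combined weights (25% profit-interest units + 75% ownership shares): Nwosu 0.2211; Okafor 0.2388; Petrov 0.0908; Kowalski 0.1224; Quinlan 0.2558; Chaudhri 0.0711.
Pro-rata amounts: Nwosu 3,736.79; Okafor 4,035.08; Petrov 1,534.19; Kowalski 2,069.32; Quinlan 4,323.86; Chaudhri 1,200.75.
At nearest $50: Nwosu $3,750; Okafor $4,050; Petrov $1,550; Kowalski $2,050; Quinlan $4,300; Chaudhri $1,200. Sum = $16,900.
No rounding difference to absorb.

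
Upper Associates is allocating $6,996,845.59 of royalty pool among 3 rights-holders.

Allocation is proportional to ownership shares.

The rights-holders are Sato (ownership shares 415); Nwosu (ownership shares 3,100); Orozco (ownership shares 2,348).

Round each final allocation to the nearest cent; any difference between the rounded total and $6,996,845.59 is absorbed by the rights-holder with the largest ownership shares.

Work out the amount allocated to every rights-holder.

Sato: $495,256.85 | Nwosu: $3,699,509.01 | Orozco: $2,802,079.73

Total ownership shares = 415 + 3,100 + 2,348 = 5,863.
Pro-rata amounts: Sato 495,256.8514; Nwosu 3,699,509.0106; Orozco 2,802,079.7280.
Rounded to nearest cent: Sato $495,256.85; Nwosu $3,699,509.01; Orozco $2,802,079.73. Sum = $6,996,845.59.
Sum already equals the total — no adjustment.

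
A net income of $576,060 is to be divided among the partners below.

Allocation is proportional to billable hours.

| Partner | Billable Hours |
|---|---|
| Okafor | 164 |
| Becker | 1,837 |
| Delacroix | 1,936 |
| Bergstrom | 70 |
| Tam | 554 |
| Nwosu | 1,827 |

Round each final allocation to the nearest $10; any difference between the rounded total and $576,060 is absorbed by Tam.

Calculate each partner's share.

Okafor: $14,790; Becker: $165,660; Delacroix: $174,590; Bergstrom: $6,310; Tam: $49,950; Nwosu: $164,760

Combined billable hours = 6,388.
Raw shares: Okafor 164/6,388 × $576,060 = 14,789.27; Becker 1,837/6,388 × $576,060 = 165,657.83; Delacroix 1,936/6,388 × $576,060 = 174,585.50; Bergstrom 70/6,388 × $576,060 = 6,312.49; Tam 554/6,388 × $576,060 = 49,958.87; Nwosu 1,827/6,388 × $576,060 = 164,756.05.
Rounded to nearest $10: Okafor $14,790; Becker $165,660; Delacroix $174,590; Bergstrom $6,310; Tam $49,960; Nwosu $164,760. Sum = $576,070.
Difference $576,060 − $576,070 = −$10 applied to Tam: Tam becomes $49,950.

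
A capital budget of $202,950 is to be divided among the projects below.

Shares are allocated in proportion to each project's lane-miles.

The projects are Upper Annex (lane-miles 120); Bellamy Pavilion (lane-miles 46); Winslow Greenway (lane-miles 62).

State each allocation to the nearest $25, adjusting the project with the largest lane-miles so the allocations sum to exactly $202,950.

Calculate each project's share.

Sum of lane-miles: 228.
Pro-rata amounts: Upper Annex 120/228 × $202,950 = 106,815.79; Bellamy Pavilion 46/228 × $202,950 = 40,946.05; Winslow Greenway 62/228 × $202,950 = 55,188.16.
After rounding ($25): Upper Annex $106,825; Bellamy Pavilion $40,950; Winslow Greenway $55,200. Sum = $202,975.
Difference $202,950 − $202,975 = −$25 applied to largest lane-miles (Upper Annex): Upper Annex becomes $106,800.

Upper Annex: $106,800 · Bellamy Pavilion: $40,950 · Winslow Greenway: $55,200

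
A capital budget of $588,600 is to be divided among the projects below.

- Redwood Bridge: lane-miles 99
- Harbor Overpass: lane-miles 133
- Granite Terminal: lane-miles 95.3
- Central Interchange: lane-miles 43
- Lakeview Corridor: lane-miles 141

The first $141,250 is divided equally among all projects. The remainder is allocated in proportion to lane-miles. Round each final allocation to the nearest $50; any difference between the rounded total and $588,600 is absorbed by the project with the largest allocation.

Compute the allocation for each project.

First tranche $141,250 split equally: $28,250 each.
Remainder $447,350 by lane-miles (total 511.3): Redwood Bridge 86,617.74 → $86,600; Harbor Overpass 116,365.25 → $116,350; Granite Terminal 83,380.51 → $83,400; Central Interchange 37,621.85 → $37,600; Lakeview Corridor 123,364.66 → $123,350.
Rounding difference +$50 on remainder applied to Lakeview Corridor.
Totals: Redwood Bridge $28,250 + $86,600 = $114,850; Harbor Overpass $28,250 + $116,350 = $144,600; Granite Terminal $28,250 + $83,400 = $111,650; Central Interchange $28,250 + $37,600 = $65,850; Lakeview Corridor $28,250 + $123,400 = $151,650.

Redwood Bridge: $114,850 | Harbor Overpass: $144,600 | Granite Terminal: $111,650 | Central Interchange: $65,850 | Lakeview Corridor: $151,650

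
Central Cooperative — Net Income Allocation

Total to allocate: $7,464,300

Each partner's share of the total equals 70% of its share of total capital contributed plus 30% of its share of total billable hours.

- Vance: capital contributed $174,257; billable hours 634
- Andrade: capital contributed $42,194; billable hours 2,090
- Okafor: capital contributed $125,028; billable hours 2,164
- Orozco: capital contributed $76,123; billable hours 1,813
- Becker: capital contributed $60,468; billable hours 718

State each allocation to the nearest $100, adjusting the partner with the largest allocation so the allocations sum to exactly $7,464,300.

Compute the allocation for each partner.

Totals — capital contributed 478,070, billable hours 7,419.
Composite weights (70% capital contributed + 30% billable hours): Vance 0.2808; Andrade 0.1463; Okafor 0.2706; Orozco 0.1848; Becker 0.1176.
Proportional shares: Vance 2,095,882.80; Andrade 1,091,982.80; Okafor 2,019,642.84; Orozco 1,379,198.42; Becker 877,593.14.
After rounding ($100): Vance $2,095,900; Andrade $1,092,000; Okafor $2,019,600; Orozco $1,379,200; Becker $877,600. Sum = $7,464,300.
No rounding difference to absorb.

Vance: $2,095,900; Andrade: $1,092,000; Okafor: $2,019,600; Orozco: $1,379,200; Becker: $877,600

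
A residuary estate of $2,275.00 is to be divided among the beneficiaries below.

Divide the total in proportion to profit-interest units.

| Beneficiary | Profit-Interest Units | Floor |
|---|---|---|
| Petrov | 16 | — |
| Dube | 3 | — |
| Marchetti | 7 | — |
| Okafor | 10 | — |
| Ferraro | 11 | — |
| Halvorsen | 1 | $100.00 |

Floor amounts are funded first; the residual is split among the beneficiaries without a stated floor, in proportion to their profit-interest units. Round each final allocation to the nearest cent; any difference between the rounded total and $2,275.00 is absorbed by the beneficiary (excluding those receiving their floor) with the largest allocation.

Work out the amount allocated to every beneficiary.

Fund the minimums — Halvorsen $100.00. Remaining pool $2,175.00.
Remaining pool split over remaining profit-interest units 47: Petrov 740.4255 → $740.43; Dube 138.8298 → $138.83; Marchetti 323.9362 → $323.94; Okafor 462.7660 → $462.77; Ferraro 509.0426 → $509.04.
Rounding difference −$0.01 applied to Petrov → $740.42.

Petrov: $740.42 · Dube: $138.83 · Marchetti: $323.94 · Okafor: $462.77 · Ferraro: $509.04 · Halvorsen: $100.00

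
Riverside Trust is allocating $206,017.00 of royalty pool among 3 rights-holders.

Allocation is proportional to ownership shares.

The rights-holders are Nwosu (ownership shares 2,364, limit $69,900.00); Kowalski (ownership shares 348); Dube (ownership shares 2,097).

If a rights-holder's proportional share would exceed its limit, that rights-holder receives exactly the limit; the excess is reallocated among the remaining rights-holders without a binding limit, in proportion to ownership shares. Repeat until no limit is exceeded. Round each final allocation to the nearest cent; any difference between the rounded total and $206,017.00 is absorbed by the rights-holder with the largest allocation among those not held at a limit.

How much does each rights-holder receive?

Nwosu: $69,900.00; Kowalski: $19,373.71; Dube: $116,743.29

Sum of ownership shares: 4,809.
Proportional shares (ignoring caps): Nwosu 101,273.4847; Kowalski 14,908.2795; Dube 89,835.2358.
Held at cap: Nwosu ($69,900.00); balance $136,117.00 reallocated over remaining ownership shares 2,445.
Remaining shares: Kowalski 19,373.7080 → $19,373.71; Dube 116,743.2920 → $116,743.29.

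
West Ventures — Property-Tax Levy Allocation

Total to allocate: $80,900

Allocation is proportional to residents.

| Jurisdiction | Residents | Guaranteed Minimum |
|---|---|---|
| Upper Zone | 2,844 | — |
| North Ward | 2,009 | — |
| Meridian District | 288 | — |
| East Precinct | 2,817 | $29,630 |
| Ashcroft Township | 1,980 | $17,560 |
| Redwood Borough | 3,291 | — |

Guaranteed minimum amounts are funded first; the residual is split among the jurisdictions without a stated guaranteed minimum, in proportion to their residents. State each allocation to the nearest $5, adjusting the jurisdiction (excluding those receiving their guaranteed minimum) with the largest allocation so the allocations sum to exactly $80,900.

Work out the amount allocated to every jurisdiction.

Minimums first: East Precinct $29,630; Ashcroft Township $17,560. Remaining pool $33,710.
Remaining pool split over remaining residents 8,432: Upper Zone 11,369.93 → $11,370; North Ward 8,031.71 → $8,030; Meridian District 1,151.39 → $1,150; Redwood Borough 13,156.97 → $13,155.
Rounding difference +$5 applied to Redwood Borough → $13,160.

Upper Zone: $11,370 | North Ward: $8,030 | Meridian District: $1,150 | East Precinct: $29,630 | Ashcroft Township: $17,560 | Redwood Borough: $13,160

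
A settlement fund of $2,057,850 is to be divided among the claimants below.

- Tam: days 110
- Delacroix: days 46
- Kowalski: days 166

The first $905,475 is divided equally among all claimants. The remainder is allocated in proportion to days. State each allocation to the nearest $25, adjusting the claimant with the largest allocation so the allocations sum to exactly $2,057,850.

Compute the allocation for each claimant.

$905,475 shared equally gives $301,825 per claimant.
Remainder $1,152,375 by days (total 322): Tam 393,668.48 → $393,675; Delacroix 164,625.00 → $164,625; Kowalski 594,081.52 → $594,075.
Totals: Tam $301,825 + $393,675 = $695,500; Delacroix $301,825 + $164,625 = $466,450; Kowalski $301,825 + $594,075 = $895,900.

Tam: $695,500; Delacroix: $466,450; Kowalski: $895,900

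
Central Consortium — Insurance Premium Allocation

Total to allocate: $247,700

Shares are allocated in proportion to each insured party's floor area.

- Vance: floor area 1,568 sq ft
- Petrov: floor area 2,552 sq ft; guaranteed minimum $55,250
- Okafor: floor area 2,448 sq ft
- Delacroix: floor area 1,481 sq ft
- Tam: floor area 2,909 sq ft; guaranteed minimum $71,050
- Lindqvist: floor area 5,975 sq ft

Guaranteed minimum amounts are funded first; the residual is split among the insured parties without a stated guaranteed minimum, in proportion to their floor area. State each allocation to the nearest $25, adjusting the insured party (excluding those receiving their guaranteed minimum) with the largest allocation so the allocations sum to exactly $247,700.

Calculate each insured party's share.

Minimums first: Petrov $55,250; Tam $71,050. Residual $121,400.
Residual split over remaining floor area 11,472: Vance 16,593.03 → $16,600; Okafor 25,905.44 → $25,900; Delacroix 15,672.37 → $15,675; Lindqvist 63,229.17 → $63,225.

Vance: $16,600 · Petrov: $55,250 · Okafor: $25,900 · Delacroix: $15,675 · Tam: $71,050 · Lindqvist: $63,225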